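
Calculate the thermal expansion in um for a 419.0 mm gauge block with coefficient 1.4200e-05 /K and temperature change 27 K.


dL = L * alpha * dT
= 419.0 * 1.4200e-05 * 27
= 0.1606446 mm
dL_um = 0.1606446 * 1000 = 160.6446 um

160.6446


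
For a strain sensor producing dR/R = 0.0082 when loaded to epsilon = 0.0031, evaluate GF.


GF = (dR/R) / epsilon
= 0.0082 / 0.0031
= 2.6452

2.6452


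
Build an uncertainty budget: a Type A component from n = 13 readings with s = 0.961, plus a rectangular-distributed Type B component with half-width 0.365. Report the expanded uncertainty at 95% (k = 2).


u_A = s / sqrt(n) = 0.961 / sqrt(13) = 0.26653344
u_B = half_width / sqrt(3) = 0.365 / sqrt(3) = 0.21073285
uc = sqrt(u_A^2 + u_B^2) = sqrt(0.26653344^2 + 0.21073285^2) = 0.339777
U = k * uc = 2 * 0.339777
U = 0.6796

0.6796


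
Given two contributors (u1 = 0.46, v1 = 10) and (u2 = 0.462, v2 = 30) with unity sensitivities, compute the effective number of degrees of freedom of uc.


uc = sqrt(u1^2 + u2^2) = sqrt(0.46^2 + 0.462^2) = 0.65195399
v_eff = uc^4 / (u1^4/v1 + u2^4/v2)
= 0.65195399^4 / (0.46^4/10 + 0.462^4/30)
= 0.18066241 / 0.0059960674
v_eff = 30.1301

30.1301


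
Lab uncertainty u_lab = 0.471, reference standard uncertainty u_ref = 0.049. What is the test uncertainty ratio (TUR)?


TUR = u_lab / u_ref
= 0.471 / 0.049
= 9.6122

9.6122


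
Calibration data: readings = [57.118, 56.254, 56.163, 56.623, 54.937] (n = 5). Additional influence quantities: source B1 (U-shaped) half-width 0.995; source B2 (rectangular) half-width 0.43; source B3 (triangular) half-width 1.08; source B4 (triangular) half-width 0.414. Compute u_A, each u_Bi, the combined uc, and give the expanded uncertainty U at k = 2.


mean = (57.118 + 56.254 + 56.163 + 56.623 + 54.937) / 5 = 56.219
s = sqrt(sum((x - mean)^2)/(n-1)) = 0.80921289
u_A = s / sqrt(n) = 0.80921289 / sqrt(5) = 0.36189101
u_B1 = 0.995 / sqrt(2) = 0.70357125
u_B2 = 0.43 / sqrt(3) = 0.24826062
u_B3 = 1.08 / sqrt(6) = 0.44090815
u_B4 = 0.414 / sqrt(6) = 0.16901479
uc = sqrt(0.36189101^2 + 0.70357125^2 + 0.24826062^2 + 0.44090815^2 + 0.16901479^2) = 0.95424155
U = k * uc = 2 * 0.95424155
U = 1.9085

1.9085


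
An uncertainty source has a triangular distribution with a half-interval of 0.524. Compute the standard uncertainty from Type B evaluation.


u_B = half_width / sqrt(6)
u_B = 0.524 / 2.4494897
u_B = 0.2139

0.2139


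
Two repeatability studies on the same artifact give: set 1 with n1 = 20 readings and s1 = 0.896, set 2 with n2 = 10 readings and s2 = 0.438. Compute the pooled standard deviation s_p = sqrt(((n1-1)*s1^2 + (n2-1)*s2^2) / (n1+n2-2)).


s_p = sqrt(((n1-1)*s1^2 + (n2-1)*s2^2) / (n1+n2-2))
numerator = (20-1)*0.896^2 + (10-1)*0.438^2 = 15.253504 + 1.726596 = 16.9801
denominator = 20 + 10 - 2 = 28
s_p^2 = 16.9801 / 28 = 0.60643214
s_p = sqrt(0.60643214) = 0.7787

0.7787


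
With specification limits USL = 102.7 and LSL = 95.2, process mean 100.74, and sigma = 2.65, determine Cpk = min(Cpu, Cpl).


Cpu = (USL - mean) / (3*sigma) = (102.7 - 100.74) / (3*2.65) = 0.2465
Cpl = (mean - LSL) / (3*sigma) = (100.74 - 95.2) / (3*2.65) = 0.6969
Cpk = min(Cpu, Cpl) = 0.2465

0.2465


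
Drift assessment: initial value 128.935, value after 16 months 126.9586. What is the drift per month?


rate = (v2 - v1) / months
= (126.9586 - 128.935) / 16
= -1.9764 / 16
= -0.1235

-0.1235


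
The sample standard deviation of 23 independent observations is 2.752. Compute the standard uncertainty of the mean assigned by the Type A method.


u_A = s / sqrt(n)
u_A = 2.752 / sqrt(23)
u_A = 2.752 / 4.7958315
u_A = 0.5738

0.5738


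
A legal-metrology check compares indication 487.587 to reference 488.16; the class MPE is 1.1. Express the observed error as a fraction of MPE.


e = indication - reference = 487.587 - 488.16 = -0.5730
|e| = 0.5730
ratio = |e| / MPE = 0.5730 / 1.1
ratio = 0.5209

0.5209


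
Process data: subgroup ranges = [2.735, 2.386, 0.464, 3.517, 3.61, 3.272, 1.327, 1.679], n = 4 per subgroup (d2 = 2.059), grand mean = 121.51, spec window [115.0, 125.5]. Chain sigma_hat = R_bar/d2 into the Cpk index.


R_bar = (2.735 + 2.386 + 0.464 + 3.517 + 3.61 + 3.272 + 1.327 + 1.679) / 8 = 2.37375
sigma = R_bar / d2 = 2.37375 / 2.059 = 1.1528655
Cp = (USL - LSL)/(6*sigma) = (125.5 - 115.0)/(6*1.1528655) = 1.5180
Cpu = (125.5 - 121.51)/(3*1.1528655) = 1.1536
Cpl = (121.51 - 115.0)/(3*1.1528655) = 1.8823
Cpk = min(Cpu, Cpl) = 1.1536

1.1536


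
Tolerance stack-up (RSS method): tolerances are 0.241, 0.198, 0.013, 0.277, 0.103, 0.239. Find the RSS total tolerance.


RSS = sqrt(0.241^2 + 0.198^2 + 0.013^2 + 0.277^2 + 0.103^2 + 0.239^2)
= sqrt(0.241913)
= 0.4918

0.4918


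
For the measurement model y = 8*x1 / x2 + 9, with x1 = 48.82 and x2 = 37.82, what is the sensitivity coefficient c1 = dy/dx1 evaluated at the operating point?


y = 8*x1 / x2 + 9
dy/dx1 = 8/x2
Evaluate at x2 = 37.82: c1 = 8 / 37.82
c1 = 0.2115

0.2115


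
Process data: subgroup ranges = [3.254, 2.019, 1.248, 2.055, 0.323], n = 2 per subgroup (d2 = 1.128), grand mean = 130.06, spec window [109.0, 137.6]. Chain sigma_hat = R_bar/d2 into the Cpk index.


R_bar = (3.254 + 2.019 + 1.248 + 2.055 + 0.323) / 5 = 1.7798
sigma = R_bar / d2 = 1.7798 / 1.128 = 1.5778369
Cp = (USL - LSL)/(6*sigma) = (137.6 - 109.0)/(6*1.5778369) = 3.0210
Cpu = (137.6 - 130.06)/(3*1.5778369) = 1.5929
Cpl = (130.06 - 109.0)/(3*1.5778369) = 4.4491
Cpk = min(Cpu, Cpl) = 1.5929

1.5929


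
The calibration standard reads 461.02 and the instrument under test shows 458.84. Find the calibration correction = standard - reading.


Correction = standard - reading
= 461.02 - 458.84
= 2.1800

2.1800


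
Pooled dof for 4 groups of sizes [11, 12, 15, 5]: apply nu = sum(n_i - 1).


nu = sum_i (n_i - 1)
nu = ((11 - 1) + (12 - 1) + (15 - 1) + (5 - 1))
nu = 10 + 11 + 14 + 4
nu = 39

39


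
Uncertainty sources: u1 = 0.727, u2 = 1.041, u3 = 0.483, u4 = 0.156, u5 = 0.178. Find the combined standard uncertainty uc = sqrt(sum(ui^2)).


uc = sqrt(0.727^2 + 1.041^2 + 0.483^2 + 0.156^2 + 0.178^2)
uc = sqrt(1.901519)
uc = 1.3790

1.3790


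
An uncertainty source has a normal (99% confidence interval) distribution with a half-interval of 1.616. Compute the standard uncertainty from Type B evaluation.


u_B = half_width / 2.576
u_B = 1.616 / 2.576
u_B = 0.6273

0.6273


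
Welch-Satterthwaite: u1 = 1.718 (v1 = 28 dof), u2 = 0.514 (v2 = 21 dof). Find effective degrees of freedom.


uc = sqrt(u1^2 + u2^2) = sqrt(1.718^2 + 0.514^2) = 1.7932429
v_eff = uc^4 / (u1^4/v1 + u2^4/v2)
= 1.7932429^4 / (1.718^4/28 + 0.514^4/21)
= 10.340856 / 0.31444857
v_eff = 32.8857

32.8857


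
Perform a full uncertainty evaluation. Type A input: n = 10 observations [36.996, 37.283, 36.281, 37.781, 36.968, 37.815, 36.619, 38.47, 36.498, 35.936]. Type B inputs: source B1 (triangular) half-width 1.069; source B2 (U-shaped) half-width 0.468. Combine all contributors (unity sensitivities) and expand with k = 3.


mean = (36.996 + 37.283 + 36.281 + 37.781 + 36.968 + 37.815 + 36.619 + 38.47 + 36.498 + 35.936) / 10 = 37.0647
s = sqrt(sum((x - mean)^2)/(n-1)) = 0.78319687
u_A = s / sqrt(n) = 0.78319687 / sqrt(10) = 0.2476686
u_B1 = 1.069 / sqrt(6) = 0.43641742
u_B2 = 0.468 / sqrt(2) = 0.33092597
uc = sqrt(0.2476686^2 + 0.43641742^2 + 0.33092597^2) = 0.60109225
U = k * uc = 3 * 0.60109225
U = 1.8033

1.8033


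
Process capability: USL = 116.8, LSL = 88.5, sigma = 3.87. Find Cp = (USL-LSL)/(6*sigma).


Cp = (USL - LSL) / (6 * sigma)
= (116.8 - 88.5) / (6 * 3.87)
= 28.3000 / 23.2200
= 1.2188

1.2188


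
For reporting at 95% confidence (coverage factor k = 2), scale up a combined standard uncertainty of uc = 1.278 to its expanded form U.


U = k * uc
U = 2 * 1.278
U = 2.5560

2.5560


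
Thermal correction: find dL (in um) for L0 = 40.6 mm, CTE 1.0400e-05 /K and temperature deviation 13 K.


dL = L * alpha * dT
= 40.6 * 1.0400e-05 * 13
= 0.0054891 mm
dL_um = 0.0054891 * 1000 = 5.4891 um

5.4891


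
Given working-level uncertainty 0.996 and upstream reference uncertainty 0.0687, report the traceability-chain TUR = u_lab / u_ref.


TUR = u_lab / u_ref
= 0.996 / 0.0687
= 14.4978

14.4978


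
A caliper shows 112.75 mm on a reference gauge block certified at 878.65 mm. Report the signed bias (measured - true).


Systematic error = measured - true
= 112.75 - 878.65
= -765.9000

-765.9000


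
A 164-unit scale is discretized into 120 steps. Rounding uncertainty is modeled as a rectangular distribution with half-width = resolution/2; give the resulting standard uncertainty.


resolution = range / divisions
resolution = 164 / 120 = 1.3666667
u_res = resolution / (2*sqrt(3))
u_res = 1.3666667 / 3.4641016
u_res = 0.3945

0.3945


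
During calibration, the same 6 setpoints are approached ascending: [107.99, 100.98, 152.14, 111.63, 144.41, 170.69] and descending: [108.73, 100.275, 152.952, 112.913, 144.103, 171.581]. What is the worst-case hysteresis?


|107.99 - 108.73| = 0.7400
|100.98 - 100.275| = 0.7050
|152.14 - 152.952| = 0.8120
|111.63 - 112.913| = 1.2830
|144.41 - 144.103| = 0.3070
|170.69 - 171.581| = 0.8910
hysteresis = max(diffs) = 1.2830

1.2830


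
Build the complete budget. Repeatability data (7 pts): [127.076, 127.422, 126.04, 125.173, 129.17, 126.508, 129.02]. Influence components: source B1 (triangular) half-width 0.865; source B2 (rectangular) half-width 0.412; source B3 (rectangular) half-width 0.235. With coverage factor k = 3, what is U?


mean = (127.076 + 127.422 + 126.04 + 125.173 + 129.17 + 126.508 + 129.02) / 7 = 127.2012857
s = sqrt(sum((x - mean)^2)/(n-1)) = 1.4827419
u_A = s / sqrt(n) = 1.4827419 / sqrt(7) = 0.56042376
u_B1 = 0.865 / sqrt(6) = 0.35313477
u_B2 = 0.412 / sqrt(3) = 0.23786831
u_B3 = 0.235 / sqrt(3) = 0.13567731
uc = sqrt(0.56042376^2 + 0.35313477^2 + 0.23786831^2 + 0.13567731^2) = 0.71677655
U = k * uc = 3 * 0.71677655
U = 2.1503

2.1503


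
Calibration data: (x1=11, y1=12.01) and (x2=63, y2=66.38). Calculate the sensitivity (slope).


slope = (y2 - y1) / (x2 - x1)
= (66.38 - 12.01) / (63 - 11)
= 54.3700 / 52
= 1.0456

1.0456


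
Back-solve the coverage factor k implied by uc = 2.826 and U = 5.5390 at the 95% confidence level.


k = U / uc
k = 5.5390 / 2.826
k = 1.96

1.96


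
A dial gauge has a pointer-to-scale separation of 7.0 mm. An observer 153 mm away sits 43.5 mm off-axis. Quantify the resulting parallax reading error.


error = h * offset / d
= 7.0 * 43.5 / 153
= 1.9902

1.9902


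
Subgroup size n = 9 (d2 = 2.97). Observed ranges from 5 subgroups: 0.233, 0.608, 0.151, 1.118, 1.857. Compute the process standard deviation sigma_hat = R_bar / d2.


R_bar = (0.233 + 0.608 + 0.151 + 1.118 + 1.857) / 5
R_bar = 3.967 / 5 = 0.7934
sigma_hat = R_bar / d2 = 0.7934 / 2.97 = 0.2671

0.2671


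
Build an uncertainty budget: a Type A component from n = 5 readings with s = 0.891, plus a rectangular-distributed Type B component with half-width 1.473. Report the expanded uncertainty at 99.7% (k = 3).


u_A = s / sqrt(n) = 0.891 / sqrt(5) = 0.39846731
u_B = half_width / sqrt(3) = 1.473 / sqrt(3) = 0.85043695
uc = sqrt(u_A^2 + u_B^2) = sqrt(0.39846731^2 + 0.85043695^2) = 0.93915877
U = k * uc = 3 * 0.93915877
U = 2.8175

2.8175


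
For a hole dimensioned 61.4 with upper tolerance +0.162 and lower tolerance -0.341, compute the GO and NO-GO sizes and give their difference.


GO = nominal - lower_tol (smallest hole = maximum material condition)
GO = 61.4 - 0.341 = 61.059
NO-GO = nominal + upper_tol (largest hole = least material condition)
NO-GO = 61.4 + 0.162 = 61.562
spread = NO-GO - GO = 61.562 - 61.059 = 0.5030

0.5030


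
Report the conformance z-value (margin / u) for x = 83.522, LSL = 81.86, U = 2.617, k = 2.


u = U / k = 2.617 / 2 = 1.3085
margin = |LSL - x| = |81.86 - 83.522| = 1.662
z = margin / u = 1.662 / 1.3085
z = 1.2702

1.2702


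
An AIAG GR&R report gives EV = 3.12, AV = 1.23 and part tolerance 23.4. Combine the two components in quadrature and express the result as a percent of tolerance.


GRR = sqrt(EV^2 + AV^2) = sqrt(3.12^2 + 1.23^2) = 3.3536994
%GRR = GRR / tol * 100 = 3.3536994 / 23.4 * 100
%GRR = 14.3320

14.3320


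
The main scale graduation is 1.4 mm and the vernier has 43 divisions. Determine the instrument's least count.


LC = MSD / n_div
= 1.4 / 43
= 0.0326

0.0326


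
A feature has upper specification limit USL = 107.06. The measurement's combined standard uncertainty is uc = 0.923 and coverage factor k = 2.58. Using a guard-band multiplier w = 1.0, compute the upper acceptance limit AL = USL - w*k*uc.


U = k * uc = 2.58 * 0.923 = 2.38134
guard band g = w * U = 1.0 * 2.38134 = 2.38134
AL = USL - g = 107.06 - 2.38134
AL = 104.6787

104.6787


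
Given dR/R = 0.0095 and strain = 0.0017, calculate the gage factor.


GF = (dR/R) / epsilon
= 0.0095 / 0.0017
= 5.5882

5.5882


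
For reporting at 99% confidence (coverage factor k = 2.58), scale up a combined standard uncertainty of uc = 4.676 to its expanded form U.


U = k * uc
U = 2.58 * 4.676
U = 12.0641

12.0641


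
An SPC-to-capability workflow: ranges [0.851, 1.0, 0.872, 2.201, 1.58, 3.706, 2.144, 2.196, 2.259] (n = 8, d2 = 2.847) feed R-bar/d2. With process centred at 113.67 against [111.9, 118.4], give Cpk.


R_bar = (0.851 + 1.0 + 0.872 + 2.201 + 1.58 + 3.706 + 2.144 + 2.196 + 2.259) / 9 = 1.8676667
sigma = R_bar / d2 = 1.8676667 / 2.847 = 0.65601219
Cp = (USL - LSL)/(6*sigma) = (118.4 - 111.9)/(6*0.65601219) = 1.6514
Cpu = (118.4 - 113.67)/(3*0.65601219) = 2.4034
Cpl = (113.67 - 111.9)/(3*0.65601219) = 0.8994
Cpk = min(Cpu, Cpl) = 0.8994

0.8994


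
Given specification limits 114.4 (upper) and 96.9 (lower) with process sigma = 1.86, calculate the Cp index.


Cp = (USL - LSL) / (6 * sigma)
= (114.4 - 96.9) / (6 * 1.86)
= 17.5000 / 11.1600
= 1.5681

1.5681


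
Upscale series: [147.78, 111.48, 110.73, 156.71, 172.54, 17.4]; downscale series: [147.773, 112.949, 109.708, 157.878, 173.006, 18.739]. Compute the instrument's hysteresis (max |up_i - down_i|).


|147.78 - 147.773| = 0.0070
|111.48 - 112.949| = 1.4690
|110.73 - 109.708| = 1.0220
|156.71 - 157.878| = 1.1680
|172.54 - 173.006| = 0.4660
|17.4 - 18.739| = 1.3390
hysteresis = max(diffs) = 1.4690

1.4690


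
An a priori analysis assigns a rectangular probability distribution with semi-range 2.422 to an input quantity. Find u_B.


u_B = half_width / sqrt(3)
u_B = 2.422 / 1.7320508
u_B = 1.3983

1.3983


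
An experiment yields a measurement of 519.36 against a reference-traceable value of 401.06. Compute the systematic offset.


Systematic error = measured - true
= 519.36 - 401.06
= 118.3000

118.3000


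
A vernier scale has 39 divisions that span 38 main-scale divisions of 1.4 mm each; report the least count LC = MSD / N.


LC = MSD / n_div
= 1.4 / 39
= 0.0359

0.0359


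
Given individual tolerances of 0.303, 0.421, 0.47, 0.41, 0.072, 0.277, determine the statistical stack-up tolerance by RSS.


RSS = sqrt(0.303^2 + 0.421^2 + 0.47^2 + 0.41^2 + 0.072^2 + 0.277^2)
= sqrt(0.739963)
= 0.8602

0.8602


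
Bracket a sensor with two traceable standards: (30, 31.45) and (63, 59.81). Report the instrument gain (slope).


slope = (y2 - y1) / (x2 - x1)
= (59.81 - 31.45) / (63 - 30)
= 28.3600 / 33
= 0.8594

0.8594


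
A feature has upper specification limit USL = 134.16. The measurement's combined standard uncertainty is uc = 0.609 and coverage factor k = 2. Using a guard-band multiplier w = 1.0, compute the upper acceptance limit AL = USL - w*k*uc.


U = k * uc = 2 * 0.609 = 1.218
guard band g = w * U = 1.0 * 1.218 = 1.218
AL = USL - g = 134.16 - 1.218
AL = 132.9420

132.9420


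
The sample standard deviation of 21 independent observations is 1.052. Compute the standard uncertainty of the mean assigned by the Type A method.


u_A = s / sqrt(n)
u_A = 1.052 / sqrt(21)
u_A = 1.052 / 4.5825757
u_A = 0.2296

0.2296


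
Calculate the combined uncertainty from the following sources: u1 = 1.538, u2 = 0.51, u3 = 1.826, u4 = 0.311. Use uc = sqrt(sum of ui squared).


uc = sqrt(1.538^2 + 0.51^2 + 1.826^2 + 0.311^2)
uc = sqrt(6.056541)
uc = 2.4610

2.4610


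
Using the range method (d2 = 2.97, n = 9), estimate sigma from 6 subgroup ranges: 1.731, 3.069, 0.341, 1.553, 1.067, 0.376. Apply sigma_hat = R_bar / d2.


R_bar = (1.731 + 3.069 + 0.341 + 1.553 + 1.067 + 0.376) / 6
R_bar = 8.137 / 6 = 1.3561667
sigma_hat = R_bar / d2 = 1.3561667 / 2.97 = 0.4566

0.4566


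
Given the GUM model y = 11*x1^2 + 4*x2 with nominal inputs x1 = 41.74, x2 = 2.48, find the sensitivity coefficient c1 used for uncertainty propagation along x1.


y = 11*x1^2 + 4*x2
dy/dx1 = 2*11*x1
Evaluate at x1 = 41.74: c1 = 22 * 41.74
c1 = 918.2800

918.2800


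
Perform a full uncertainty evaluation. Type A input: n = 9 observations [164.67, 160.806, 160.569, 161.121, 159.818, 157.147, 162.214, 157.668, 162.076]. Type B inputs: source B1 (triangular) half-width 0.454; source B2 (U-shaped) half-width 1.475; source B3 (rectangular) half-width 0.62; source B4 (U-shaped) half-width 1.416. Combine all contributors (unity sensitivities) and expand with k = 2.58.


mean = (164.67 + 160.806 + 160.569 + 161.121 + 159.818 + 157.147 + 162.214 + 157.668 + 162.076) / 9 = 160.6765556
s = sqrt(sum((x - mean)^2)/(n-1)) = 2.3114368
u_A = s / sqrt(n) = 2.3114368 / sqrt(9) = 0.77047893
u_B1 = 0.454 / sqrt(6) = 0.18534472
u_B2 = 1.475 / sqrt(2) = 1.0429825
u_B3 = 0.62 / sqrt(3) = 0.35795717
u_B4 = 1.416 / sqrt(2) = 1.0012632
uc = sqrt(0.77047893^2 + 0.18534472^2 + 1.0429825^2 + 0.35795717^2 + 1.0012632^2) = 1.6871468
U = k * uc = 2.58 * 1.6871468
U = 4.3528

4.3528


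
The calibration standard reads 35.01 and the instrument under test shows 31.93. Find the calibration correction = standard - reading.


Correction = standard - reading
= 35.01 - 31.93
= 3.0800

3.0800


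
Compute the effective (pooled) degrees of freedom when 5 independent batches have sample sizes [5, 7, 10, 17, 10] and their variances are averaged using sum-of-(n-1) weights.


nu = sum_i (n_i - 1)
nu = ((5 - 1) + (7 - 1) + (10 - 1) + (17 - 1) + (10 - 1))
nu = 4 + 6 + 9 + 16 + 9
nu = 44

44


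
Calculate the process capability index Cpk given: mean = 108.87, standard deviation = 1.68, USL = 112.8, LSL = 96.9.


Cpu = (USL - mean) / (3*sigma) = (112.8 - 108.87) / (3*1.68) = 0.7798
Cpl = (mean - LSL) / (3*sigma) = (108.87 - 96.9) / (3*1.68) = 2.3750
Cpk = min(Cpu, Cpl) = 0.7798

0.7798


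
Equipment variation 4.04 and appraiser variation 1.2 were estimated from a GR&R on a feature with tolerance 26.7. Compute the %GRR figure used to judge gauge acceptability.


GRR = sqrt(EV^2 + AV^2) = sqrt(4.04^2 + 1.2^2) = 4.2144513
%GRR = GRR / tol * 100 = 4.2144513 / 26.7 * 100
%GRR = 15.7845

15.7845


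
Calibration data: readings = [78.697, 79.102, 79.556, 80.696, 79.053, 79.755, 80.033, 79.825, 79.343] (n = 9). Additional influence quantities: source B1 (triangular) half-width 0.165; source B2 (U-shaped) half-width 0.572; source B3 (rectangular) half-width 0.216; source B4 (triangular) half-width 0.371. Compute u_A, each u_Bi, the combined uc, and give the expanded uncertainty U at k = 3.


mean = (78.697 + 79.102 + 79.556 + 80.696 + 79.053 + 79.755 + 80.033 + 79.825 + 79.343) / 9 = 79.56222222
s = sqrt(sum((x - mean)^2)/(n-1)) = 0.6001164
u_A = s / sqrt(n) = 0.6001164 / sqrt(9) = 0.2000388
u_B1 = 0.165 / sqrt(6) = 0.067360968
u_B2 = 0.572 / sqrt(2) = 0.40446508
u_B3 = 0.216 / sqrt(3) = 0.12470766
u_B4 = 0.371 / sqrt(6) = 0.15146012
uc = sqrt(0.2000388^2 + 0.067360968^2 + 0.40446508^2 + 0.12470766^2 + 0.15146012^2) = 0.49662581
U = k * uc = 3 * 0.49662581
U = 1.4899

1.4899


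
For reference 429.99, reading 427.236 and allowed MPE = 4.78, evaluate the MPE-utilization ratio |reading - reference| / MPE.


e = indication - reference = 427.236 - 429.99 = -2.7540
|e| = 2.7540
ratio = |e| / MPE = 2.7540 / 4.78
ratio = 0.5762

0.5762


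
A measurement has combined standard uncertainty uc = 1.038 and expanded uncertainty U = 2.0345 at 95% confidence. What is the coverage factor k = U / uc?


k = U / uc
k = 2.0345 / 1.038
k = 1.96

1.96


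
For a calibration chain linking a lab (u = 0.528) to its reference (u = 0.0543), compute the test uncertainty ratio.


TUR = u_lab / u_ref
= 0.528 / 0.0543
= 9.7238

9.7238


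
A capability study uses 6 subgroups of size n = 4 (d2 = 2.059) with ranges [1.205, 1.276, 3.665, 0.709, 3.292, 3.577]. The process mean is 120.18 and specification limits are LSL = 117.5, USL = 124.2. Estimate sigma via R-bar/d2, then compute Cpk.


R_bar = (1.205 + 1.276 + 3.665 + 0.709 + 3.292 + 3.577) / 6 = 2.2873333
sigma = R_bar / d2 = 2.2873333 / 2.059 = 1.1108952
Cp = (USL - LSL)/(6*sigma) = (124.2 - 117.5)/(6*1.1108952) = 1.0052
Cpu = (124.2 - 120.18)/(3*1.1108952) = 1.2062
Cpl = (120.18 - 117.5)/(3*1.1108952) = 0.8042
Cpk = min(Cpu, Cpl) = 0.8042

0.8042


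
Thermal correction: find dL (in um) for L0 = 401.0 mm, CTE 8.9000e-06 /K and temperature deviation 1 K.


dL = L * alpha * dT
= 401.0 * 8.9000e-06 * 1
= 0.0035689 mm
dL_um = 0.0035689 * 1000 = 3.5689 um

3.5689


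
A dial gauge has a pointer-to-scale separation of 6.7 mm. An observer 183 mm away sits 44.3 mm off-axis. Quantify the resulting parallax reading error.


error = h * offset / d
= 6.7 * 44.3 / 183
= 1.6219

1.6219


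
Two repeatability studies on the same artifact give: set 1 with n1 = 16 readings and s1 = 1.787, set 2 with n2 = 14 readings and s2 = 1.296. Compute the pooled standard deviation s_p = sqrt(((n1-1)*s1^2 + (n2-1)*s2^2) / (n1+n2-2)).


s_p = sqrt(((n1-1)*s1^2 + (n2-1)*s2^2) / (n1+n2-2))
numerator = (16-1)*1.787^2 + (14-1)*1.296^2 = 47.900535 + 21.835008 = 69.735543
denominator = 16 + 14 - 2 = 28
s_p^2 = 69.735543 / 28 = 2.4905551
s_p = sqrt(2.4905551) = 1.5781

1.5781


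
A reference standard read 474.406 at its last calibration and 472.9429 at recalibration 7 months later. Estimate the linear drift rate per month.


rate = (v2 - v1) / months
= (472.9429 - 474.406) / 7
= -1.4631 / 7
= -0.2090

-0.2090


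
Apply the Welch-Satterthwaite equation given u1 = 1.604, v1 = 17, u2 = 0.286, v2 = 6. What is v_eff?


uc = sqrt(u1^2 + u2^2) = sqrt(1.604^2 + 0.286^2) = 1.629298
v_eff = uc^4 / (u1^4/v1 + u2^4/v2)
= 1.629298^4 / (1.604^4/17 + 0.286^4/6)
= 7.0469647 / 0.39049052
v_eff = 18.0464

18.0464


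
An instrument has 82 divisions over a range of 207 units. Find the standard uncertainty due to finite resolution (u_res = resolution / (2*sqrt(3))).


resolution = range / divisions
resolution = 207 / 82 = 2.5243902
u_res = resolution / (2*sqrt(3))
u_res = 2.5243902 / 3.4641016
u_res = 0.7287

0.7287


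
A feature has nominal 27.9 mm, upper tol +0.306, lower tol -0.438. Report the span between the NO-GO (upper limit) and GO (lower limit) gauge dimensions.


GO = nominal - lower_tol (smallest hole = maximum material condition)
GO = 27.9 - 0.438 = 27.462
NO-GO = nominal + upper_tol (largest hole = least material condition)
NO-GO = 27.9 + 0.306 = 28.206
spread = NO-GO - GO = 28.206 - 27.462 = 0.7440

0.7440


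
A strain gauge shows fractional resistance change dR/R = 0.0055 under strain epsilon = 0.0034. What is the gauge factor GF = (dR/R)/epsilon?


GF = (dR/R) / epsilon
= 0.0055 / 0.0034
= 1.6176

1.6176


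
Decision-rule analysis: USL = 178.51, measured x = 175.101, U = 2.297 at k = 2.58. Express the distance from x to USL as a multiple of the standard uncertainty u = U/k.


u = U / k = 2.297 / 2.58 = 0.89031008
margin = |USL - x| = |178.51 - 175.101| = 3.409
z = margin / u = 3.409 / 0.89031008
z = 3.8290

3.8290


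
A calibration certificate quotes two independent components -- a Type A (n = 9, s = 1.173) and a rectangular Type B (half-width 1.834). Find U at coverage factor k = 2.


u_A = s / sqrt(n) = 1.173 / sqrt(9) = 0.391
u_B = half_width / sqrt(3) = 1.834 / sqrt(3) = 1.0588604
uc = sqrt(u_A^2 + u_B^2) = sqrt(0.391^2 + 1.0588604^2) = 1.1287455
U = k * uc = 2 * 1.1287455
U = 2.2575

2.2575


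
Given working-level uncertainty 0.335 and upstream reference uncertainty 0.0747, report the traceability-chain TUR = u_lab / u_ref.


TUR = u_lab / u_ref
= 0.335 / 0.0747
= 4.4846

4.4846


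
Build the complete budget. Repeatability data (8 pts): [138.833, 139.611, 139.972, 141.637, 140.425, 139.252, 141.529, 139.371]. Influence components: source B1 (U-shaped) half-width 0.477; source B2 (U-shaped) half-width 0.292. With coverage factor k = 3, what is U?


mean = (138.833 + 139.611 + 139.972 + 141.637 + 140.425 + 139.252 + 141.529 + 139.371) / 8 = 140.07875
s = sqrt(sum((x - mean)^2)/(n-1)) = 1.043193
u_A = s / sqrt(n) = 1.043193 / sqrt(8) = 0.36882442
u_B1 = 0.477 / sqrt(2) = 0.33728993
u_B2 = 0.292 / sqrt(2) = 0.20647518
uc = sqrt(0.36882442^2 + 0.33728993^2 + 0.20647518^2) = 0.54076608
U = k * uc = 3 * 0.54076608
U = 1.6223

1.6223


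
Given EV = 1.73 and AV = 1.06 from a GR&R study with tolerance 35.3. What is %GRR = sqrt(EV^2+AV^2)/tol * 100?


GRR = sqrt(EV^2 + AV^2) = sqrt(1.73^2 + 1.06^2) = 2.028916
%GRR = GRR / tol * 100 = 2.028916 / 35.3 * 100
%GRR = 5.7476

5.7476


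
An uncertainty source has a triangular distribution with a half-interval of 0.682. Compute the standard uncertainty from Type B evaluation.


u_B = half_width / sqrt(6)
u_B = 0.682 / 2.4494897
u_B = 0.2784

0.2784


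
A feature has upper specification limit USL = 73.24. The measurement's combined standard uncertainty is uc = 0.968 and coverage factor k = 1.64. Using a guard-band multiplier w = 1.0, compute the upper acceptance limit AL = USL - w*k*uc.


U = k * uc = 1.64 * 0.968 = 1.58752
guard band g = w * U = 1.0 * 1.58752 = 1.58752
AL = USL - g = 73.24 - 1.58752
AL = 71.6525

71.6525


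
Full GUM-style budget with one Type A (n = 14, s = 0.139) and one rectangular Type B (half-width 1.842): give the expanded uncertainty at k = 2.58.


u_A = s / sqrt(n) = 0.139 / sqrt(14) = 0.037149313
u_B = half_width / sqrt(3) = 1.842 / sqrt(3) = 1.0634792
uc = sqrt(u_A^2 + u_B^2) = sqrt(0.037149313^2 + 1.0634792^2) = 1.0641278
U = k * uc = 2.58 * 1.0641278
U = 2.7454

2.7454


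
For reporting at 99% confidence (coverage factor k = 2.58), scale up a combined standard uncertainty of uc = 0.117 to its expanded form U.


U = k * uc
U = 2.58 * 0.117
U = 0.3019

0.3019


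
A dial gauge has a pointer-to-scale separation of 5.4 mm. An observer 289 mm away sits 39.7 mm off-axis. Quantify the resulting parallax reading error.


error = h * offset / d
= 5.4 * 39.7 / 289
= 0.7418

0.7418


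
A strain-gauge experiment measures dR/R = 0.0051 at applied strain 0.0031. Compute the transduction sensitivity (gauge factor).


GF = (dR/R) / epsilon
= 0.0051 / 0.0031
= 1.6452

1.6452


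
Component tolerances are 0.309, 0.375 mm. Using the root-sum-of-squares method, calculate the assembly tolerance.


RSS = sqrt(0.309^2 + 0.375^2)
= sqrt(0.236106)
= 0.4859

0.4859


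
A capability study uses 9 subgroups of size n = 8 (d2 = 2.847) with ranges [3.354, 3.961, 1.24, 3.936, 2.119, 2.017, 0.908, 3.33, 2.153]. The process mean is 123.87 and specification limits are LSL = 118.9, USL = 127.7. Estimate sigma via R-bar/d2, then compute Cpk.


R_bar = (3.354 + 3.961 + 1.24 + 3.936 + 2.119 + 2.017 + 0.908 + 3.33 + 2.153) / 9 = 2.5575556
sigma = R_bar / d2 = 2.5575556 / 2.847 = 0.89833354
Cp = (USL - LSL)/(6*sigma) = (127.7 - 118.9)/(6*0.89833354) = 1.6327
Cpu = (127.7 - 123.87)/(3*0.89833354) = 1.4211
Cpl = (123.87 - 118.9)/(3*0.89833354) = 1.8442
Cpk = min(Cpu, Cpl) = 1.4211

1.4211


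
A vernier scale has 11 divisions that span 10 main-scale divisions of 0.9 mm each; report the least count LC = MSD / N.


LC = MSD / n_div
= 0.9 / 11
= 0.0818

0.0818


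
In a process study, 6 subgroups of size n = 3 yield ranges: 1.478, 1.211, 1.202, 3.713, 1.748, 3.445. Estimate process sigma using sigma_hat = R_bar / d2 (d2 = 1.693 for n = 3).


R_bar = (1.478 + 1.211 + 1.202 + 3.713 + 1.748 + 3.445) / 6
R_bar = 12.797 / 6 = 2.1328333
sigma_hat = R_bar / d2 = 2.1328333 / 1.693 = 1.2598

1.2598


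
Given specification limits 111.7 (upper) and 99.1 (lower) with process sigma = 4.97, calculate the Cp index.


Cp = (USL - LSL) / (6 * sigma)
= (111.7 - 99.1) / (6 * 4.97)
= 12.6000 / 29.8200
= 0.4225

0.4225


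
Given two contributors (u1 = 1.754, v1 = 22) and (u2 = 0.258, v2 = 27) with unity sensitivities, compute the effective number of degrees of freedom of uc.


uc = sqrt(u1^2 + u2^2) = sqrt(1.754^2 + 0.258^2) = 1.7728734
v_eff = uc^4 / (u1^4/v1 + u2^4/v2)
= 1.7728734^4 / (1.754^4/22 + 0.258^4/27)
= 9.8789525 / 0.43038913
v_eff = 22.9535

22.9535


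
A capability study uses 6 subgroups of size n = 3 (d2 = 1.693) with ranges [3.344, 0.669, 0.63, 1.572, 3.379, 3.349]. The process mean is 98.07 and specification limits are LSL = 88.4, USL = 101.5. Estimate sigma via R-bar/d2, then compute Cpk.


R_bar = (3.344 + 0.669 + 0.63 + 1.572 + 3.379 + 3.349) / 6 = 2.1571667
sigma = R_bar / d2 = 2.1571667 / 1.693 = 1.2741682
Cp = (USL - LSL)/(6*sigma) = (101.5 - 88.4)/(6*1.2741682) = 1.7135
Cpu = (101.5 - 98.07)/(3*1.2741682) = 0.8973
Cpl = (98.07 - 88.4)/(3*1.2741682) = 2.5298
Cpk = min(Cpu, Cpl) = 0.8973

0.8973


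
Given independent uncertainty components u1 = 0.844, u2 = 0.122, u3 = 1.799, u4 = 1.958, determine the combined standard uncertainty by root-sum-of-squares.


uc = sqrt(0.844^2 + 0.122^2 + 1.799^2 + 1.958^2)
uc = sqrt(7.797385)
uc = 2.7924

2.7924


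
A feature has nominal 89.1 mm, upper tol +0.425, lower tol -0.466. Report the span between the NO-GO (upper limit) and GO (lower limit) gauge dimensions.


GO = nominal - lower_tol (smallest hole = maximum material condition)
GO = 89.1 - 0.466 = 88.634
NO-GO = nominal + upper_tol (largest hole = least material condition)
NO-GO = 89.1 + 0.425 = 89.525
spread = NO-GO - GO = 89.525 - 88.634 = 0.8910

0.8910


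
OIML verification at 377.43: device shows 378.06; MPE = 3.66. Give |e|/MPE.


e = indication - reference = 378.06 - 377.43 = 0.6300
|e| = 0.6300
ratio = |e| / MPE = 0.6300 / 3.66
ratio = 0.1721

0.1721


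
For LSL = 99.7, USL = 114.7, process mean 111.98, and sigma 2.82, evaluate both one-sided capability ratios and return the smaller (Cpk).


Cpu = (USL - mean) / (3*sigma) = (114.7 - 111.98) / (3*2.82) = 0.3215
Cpl = (mean - LSL) / (3*sigma) = (111.98 - 99.7) / (3*2.82) = 1.4515
Cpk = min(Cpu, Cpl) = 0.3215

0.3215


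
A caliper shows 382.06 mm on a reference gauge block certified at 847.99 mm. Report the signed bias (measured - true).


Systematic error = measured - true
= 382.06 - 847.99
= -465.9300

-465.9300


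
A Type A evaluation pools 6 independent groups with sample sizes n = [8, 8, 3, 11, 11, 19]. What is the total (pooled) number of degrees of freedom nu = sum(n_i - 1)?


nu = sum_i (n_i - 1)
nu = ((8 - 1) + (8 - 1) + (3 - 1) + (11 - 1) + (11 - 1) + (19 - 1))
nu = 7 + 7 + 2 + 10 + 10 + 18
nu = 54

54


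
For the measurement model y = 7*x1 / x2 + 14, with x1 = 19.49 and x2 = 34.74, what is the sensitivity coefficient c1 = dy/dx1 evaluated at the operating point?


y = 7*x1 / x2 + 14
dy/dx1 = 7/x2
Evaluate at x2 = 34.74: c1 = 7 / 34.74
c1 = 0.2015

0.2015


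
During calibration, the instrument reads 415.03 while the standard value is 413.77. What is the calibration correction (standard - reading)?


Correction = standard - reading
= 413.77 - 415.03
= -1.2600

-1.2600


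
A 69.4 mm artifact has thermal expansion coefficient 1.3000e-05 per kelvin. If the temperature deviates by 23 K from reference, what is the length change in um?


dL = L * alpha * dT
= 69.4 * 1.3000e-05 * 23
= 0.0207506 mm
dL_um = 0.0207506 * 1000 = 20.7506 um

20.7506


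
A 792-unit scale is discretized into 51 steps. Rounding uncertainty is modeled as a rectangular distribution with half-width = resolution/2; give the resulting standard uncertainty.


resolution = range / divisions
resolution = 792 / 51 = 15.529412
u_res = resolution / (2*sqrt(3))
u_res = 15.529412 / 3.4641016
u_res = 4.4830

4.4830


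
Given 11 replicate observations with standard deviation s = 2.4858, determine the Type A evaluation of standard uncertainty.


u_A = s / sqrt(n)
u_A = 2.4858 / sqrt(11)
u_A = 2.4858 / 3.3166248
u_A = 0.7495

0.7495


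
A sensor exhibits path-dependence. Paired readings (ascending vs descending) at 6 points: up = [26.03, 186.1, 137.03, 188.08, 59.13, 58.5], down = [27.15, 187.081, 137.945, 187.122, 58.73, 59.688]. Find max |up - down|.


|26.03 - 27.15| = 1.1200
|186.1 - 187.081| = 0.9810
|137.03 - 137.945| = 0.9150
|188.08 - 187.122| = 0.9580
|59.13 - 58.73| = 0.4000
|58.5 - 59.688| = 1.1880
hysteresis = max(diffs) = 1.1880

1.1880


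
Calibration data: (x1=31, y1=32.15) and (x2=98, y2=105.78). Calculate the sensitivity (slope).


slope = (y2 - y1) / (x2 - x1)
= (105.78 - 32.15) / (98 - 31)
= 73.6300 / 67
= 1.0990

1.0990


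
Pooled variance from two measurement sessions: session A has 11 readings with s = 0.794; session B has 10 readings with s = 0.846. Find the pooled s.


s_p = sqrt(((n1-1)*s1^2 + (n2-1)*s2^2) / (n1+n2-2))
numerator = (11-1)*0.794^2 + (10-1)*0.846^2 = 6.30436 + 6.441444 = 12.745804
denominator = 11 + 10 - 2 = 19
s_p^2 = 12.745804 / 19 = 0.67083179
s_p = sqrt(0.67083179) = 0.8190

0.8190


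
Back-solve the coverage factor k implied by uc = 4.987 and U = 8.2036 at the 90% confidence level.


k = U / uc
k = 8.2036 / 4.987
k = 1.645

1.645


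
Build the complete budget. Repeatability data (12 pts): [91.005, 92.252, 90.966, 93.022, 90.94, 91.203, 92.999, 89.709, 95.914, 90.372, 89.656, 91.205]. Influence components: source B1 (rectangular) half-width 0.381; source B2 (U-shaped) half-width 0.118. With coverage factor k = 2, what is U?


mean = (91.005 + 92.252 + 90.966 + 93.022 + 90.94 + 91.203 + 92.999 + 89.709 + 95.914 + 90.372 + 89.656 + 91.205) / 12 = 91.60358333
s = sqrt(sum((x - mean)^2)/(n-1)) = 1.7420742
u_A = s / sqrt(n) = 1.7420742 / sqrt(12) = 0.5028935
u_B1 = 0.381 / sqrt(3) = 0.21997045
u_B2 = 0.118 / sqrt(2) = 0.0834386
uc = sqrt(0.5028935^2 + 0.21997045^2 + 0.0834386^2) = 0.55520345
U = k * uc = 2 * 0.55520345
U = 1.1104

1.1104


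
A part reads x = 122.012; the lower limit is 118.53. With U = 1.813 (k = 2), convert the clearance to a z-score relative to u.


u = U / k = 1.813 / 2 = 0.9065
margin = |LSL - x| = |118.53 - 122.012| = 3.482
z = margin / u = 3.482 / 0.9065
z = 3.8411

3.8411


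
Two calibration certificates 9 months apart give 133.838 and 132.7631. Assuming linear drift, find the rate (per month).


rate = (v2 - v1) / months
= (132.7631 - 133.838) / 9
= -1.0749 / 9
= -0.1194

-0.1194


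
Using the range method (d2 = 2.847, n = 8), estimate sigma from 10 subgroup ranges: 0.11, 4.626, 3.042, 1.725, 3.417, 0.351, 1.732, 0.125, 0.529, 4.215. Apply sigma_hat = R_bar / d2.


R_bar = (0.11 + 4.626 + 3.042 + 1.725 + 3.417 + 0.351 + 1.732 + 0.125 + 0.529 + 4.215) / 10
R_bar = 19.872 / 10 = 1.9872
sigma_hat = R_bar / d2 = 1.9872 / 2.847 = 0.6980

0.6980


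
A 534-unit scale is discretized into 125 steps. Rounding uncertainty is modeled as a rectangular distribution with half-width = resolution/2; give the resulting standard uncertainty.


resolution = range / divisions
resolution = 534 / 125 = 4.272
u_res = resolution / (2*sqrt(3))
u_res = 4.272 / 3.4641016
u_res = 1.2332

1.2332


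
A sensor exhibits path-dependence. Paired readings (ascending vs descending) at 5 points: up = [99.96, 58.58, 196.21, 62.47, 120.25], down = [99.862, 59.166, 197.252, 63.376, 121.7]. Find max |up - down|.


|99.96 - 99.862| = 0.0980
|58.58 - 59.166| = 0.5860
|196.21 - 197.252| = 1.0420
|62.47 - 63.376| = 0.9060
|120.25 - 121.7| = 1.4500
hysteresis = max(diffs) = 1.4500

1.4500


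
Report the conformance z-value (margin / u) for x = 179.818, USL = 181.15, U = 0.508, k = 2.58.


u = U / k = 0.508 / 2.58 = 0.19689922
margin = |USL - x| = |181.15 - 179.818| = 1.332
z = margin / u = 1.332 / 0.19689922
z = 6.7649

6.7649


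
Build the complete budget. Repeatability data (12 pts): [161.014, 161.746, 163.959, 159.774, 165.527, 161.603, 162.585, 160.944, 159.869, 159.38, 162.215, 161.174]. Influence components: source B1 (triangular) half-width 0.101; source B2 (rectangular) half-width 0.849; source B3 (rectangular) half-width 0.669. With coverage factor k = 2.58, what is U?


mean = (161.014 + 161.746 + 163.959 + 159.774 + 165.527 + 161.603 + 162.585 + 160.944 + 159.869 + 159.38 + 162.215 + 161.174) / 12 = 161.6491667
s = sqrt(sum((x - mean)^2)/(n-1)) = 1.7720359
u_A = s / sqrt(n) = 1.7720359 / sqrt(12) = 0.5115427
u_B1 = 0.101 / sqrt(6) = 0.041233077
u_B2 = 0.849 / sqrt(3) = 0.49017038
u_B3 = 0.669 / sqrt(3) = 0.38624733
uc = sqrt(0.5115427^2 + 0.041233077^2 + 0.49017038^2 + 0.38624733^2) = 0.80797902
U = k * uc = 2.58 * 0.80797902
U = 2.0846

2.0846


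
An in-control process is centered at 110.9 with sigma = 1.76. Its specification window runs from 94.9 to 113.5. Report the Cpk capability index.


Cpu = (USL - mean) / (3*sigma) = (113.5 - 110.9) / (3*1.76) = 0.4924
Cpl = (mean - LSL) / (3*sigma) = (110.9 - 94.9) / (3*1.76) = 3.0303
Cpk = min(Cpu, Cpl) = 0.4924

0.4924


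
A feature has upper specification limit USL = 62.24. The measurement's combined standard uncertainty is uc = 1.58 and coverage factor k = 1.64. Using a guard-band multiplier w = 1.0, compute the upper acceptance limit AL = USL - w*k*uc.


U = k * uc = 1.64 * 1.58 = 2.5912
guard band g = w * U = 1.0 * 2.5912 = 2.5912
AL = USL - g = 62.24 - 2.5912
AL = 59.6488

59.6488


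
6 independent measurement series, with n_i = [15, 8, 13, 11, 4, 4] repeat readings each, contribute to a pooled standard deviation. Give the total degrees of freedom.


nu = sum_i (n_i - 1)
nu = ((15 - 1) + (8 - 1) + (13 - 1) + (11 - 1) + (4 - 1) + (4 - 1))
nu = 14 + 7 + 12 + 10 + 3 + 3
nu = 49

49


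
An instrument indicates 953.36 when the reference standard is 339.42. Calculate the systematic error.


Systematic error = measured - true
= 953.36 - 339.42
= 613.9400

613.9400


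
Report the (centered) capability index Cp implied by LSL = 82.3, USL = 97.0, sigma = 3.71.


Cp = (USL - LSL) / (6 * sigma)
= (97.0 - 82.3) / (6 * 3.71)
= 14.7000 / 22.2600
= 0.6604

0.6604


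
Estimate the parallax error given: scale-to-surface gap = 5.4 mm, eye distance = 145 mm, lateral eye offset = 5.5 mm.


error = h * offset / d
= 5.4 * 5.5 / 145
= 0.2048

0.2048


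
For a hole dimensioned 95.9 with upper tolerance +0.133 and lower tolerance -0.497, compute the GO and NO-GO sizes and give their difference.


GO = nominal - lower_tol (smallest hole = maximum material condition)
GO = 95.9 - 0.497 = 95.403
NO-GO = nominal + upper_tol (largest hole = least material condition)
NO-GO = 95.9 + 0.133 = 96.033
spread = NO-GO - GO = 96.033 - 95.403 = 0.6300

0.6300


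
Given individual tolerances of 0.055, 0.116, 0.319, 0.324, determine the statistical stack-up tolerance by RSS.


RSS = sqrt(0.055^2 + 0.116^2 + 0.319^2 + 0.324^2)
= sqrt(0.223218)
= 0.4725

0.4725


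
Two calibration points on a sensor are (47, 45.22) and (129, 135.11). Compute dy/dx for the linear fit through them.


slope = (y2 - y1) / (x2 - x1)
= (135.11 - 45.22) / (129 - 47)
= 89.8900 / 82
= 1.0962

1.0962


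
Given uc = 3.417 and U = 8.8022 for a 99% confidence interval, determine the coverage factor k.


k = U / uc
k = 8.8022 / 3.417
k = 2.576

2.576


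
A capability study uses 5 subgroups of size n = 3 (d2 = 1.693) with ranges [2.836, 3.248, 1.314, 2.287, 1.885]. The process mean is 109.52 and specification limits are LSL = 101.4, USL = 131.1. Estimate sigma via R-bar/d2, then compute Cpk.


R_bar = (2.836 + 3.248 + 1.314 + 2.287 + 1.885) / 5 = 2.314
sigma = R_bar / d2 = 2.314 / 1.693 = 1.3668045
Cp = (USL - LSL)/(6*sigma) = (131.1 - 101.4)/(6*1.3668045) = 3.6216
Cpu = (131.1 - 109.52)/(3*1.3668045) = 5.2629
Cpl = (109.52 - 101.4)/(3*1.3668045) = 1.9803
Cpk = min(Cpu, Cpl) = 1.9803

1.9803
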